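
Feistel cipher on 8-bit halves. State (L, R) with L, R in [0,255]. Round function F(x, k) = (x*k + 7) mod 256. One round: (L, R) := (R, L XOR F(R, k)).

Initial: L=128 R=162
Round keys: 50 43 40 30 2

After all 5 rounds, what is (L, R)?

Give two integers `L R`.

Round 1 (k=50): L=162 R=43
Round 2 (k=43): L=43 R=226
Round 3 (k=40): L=226 R=124
Round 4 (k=30): L=124 R=109
Round 5 (k=2): L=109 R=157

Answer: 109 157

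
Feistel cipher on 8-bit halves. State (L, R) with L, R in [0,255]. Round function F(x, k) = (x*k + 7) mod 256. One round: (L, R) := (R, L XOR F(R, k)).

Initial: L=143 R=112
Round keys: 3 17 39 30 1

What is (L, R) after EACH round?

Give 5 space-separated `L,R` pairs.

Round 1 (k=3): L=112 R=216
Round 2 (k=17): L=216 R=47
Round 3 (k=39): L=47 R=232
Round 4 (k=30): L=232 R=24
Round 5 (k=1): L=24 R=247

Answer: 112,216 216,47 47,232 232,24 24,247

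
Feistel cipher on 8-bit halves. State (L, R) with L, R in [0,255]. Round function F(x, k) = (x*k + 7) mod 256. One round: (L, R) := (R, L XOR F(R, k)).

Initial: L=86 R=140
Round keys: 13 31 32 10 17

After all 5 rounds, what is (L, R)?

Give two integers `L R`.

Round 1 (k=13): L=140 R=117
Round 2 (k=31): L=117 R=190
Round 3 (k=32): L=190 R=178
Round 4 (k=10): L=178 R=69
Round 5 (k=17): L=69 R=46

Answer: 69 46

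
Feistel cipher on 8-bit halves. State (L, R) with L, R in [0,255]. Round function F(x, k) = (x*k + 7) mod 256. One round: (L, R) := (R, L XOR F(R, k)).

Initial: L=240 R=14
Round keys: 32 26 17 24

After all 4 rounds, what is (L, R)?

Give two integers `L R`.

Answer: 253 44

Derivation:
Round 1 (k=32): L=14 R=55
Round 2 (k=26): L=55 R=147
Round 3 (k=17): L=147 R=253
Round 4 (k=24): L=253 R=44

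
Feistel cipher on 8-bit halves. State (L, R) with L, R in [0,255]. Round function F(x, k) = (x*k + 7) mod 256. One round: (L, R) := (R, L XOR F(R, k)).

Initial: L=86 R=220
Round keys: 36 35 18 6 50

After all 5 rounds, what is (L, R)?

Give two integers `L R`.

Answer: 229 115

Derivation:
Round 1 (k=36): L=220 R=161
Round 2 (k=35): L=161 R=214
Round 3 (k=18): L=214 R=178
Round 4 (k=6): L=178 R=229
Round 5 (k=50): L=229 R=115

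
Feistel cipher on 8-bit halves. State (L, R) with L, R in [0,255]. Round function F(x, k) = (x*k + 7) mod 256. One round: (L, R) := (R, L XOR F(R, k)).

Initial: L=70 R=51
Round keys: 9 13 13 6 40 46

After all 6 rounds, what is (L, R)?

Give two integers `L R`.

Round 1 (k=9): L=51 R=148
Round 2 (k=13): L=148 R=184
Round 3 (k=13): L=184 R=203
Round 4 (k=6): L=203 R=113
Round 5 (k=40): L=113 R=100
Round 6 (k=46): L=100 R=142

Answer: 100 142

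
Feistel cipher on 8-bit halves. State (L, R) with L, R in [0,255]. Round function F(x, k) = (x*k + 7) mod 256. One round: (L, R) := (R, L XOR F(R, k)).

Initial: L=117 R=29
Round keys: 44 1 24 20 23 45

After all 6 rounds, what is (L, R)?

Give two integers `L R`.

Answer: 165 179

Derivation:
Round 1 (k=44): L=29 R=118
Round 2 (k=1): L=118 R=96
Round 3 (k=24): L=96 R=113
Round 4 (k=20): L=113 R=187
Round 5 (k=23): L=187 R=165
Round 6 (k=45): L=165 R=179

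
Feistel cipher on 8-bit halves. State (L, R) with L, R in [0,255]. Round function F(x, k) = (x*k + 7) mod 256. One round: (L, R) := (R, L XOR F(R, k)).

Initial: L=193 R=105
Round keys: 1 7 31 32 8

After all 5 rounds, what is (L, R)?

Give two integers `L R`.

Round 1 (k=1): L=105 R=177
Round 2 (k=7): L=177 R=183
Round 3 (k=31): L=183 R=129
Round 4 (k=32): L=129 R=144
Round 5 (k=8): L=144 R=6

Answer: 144 6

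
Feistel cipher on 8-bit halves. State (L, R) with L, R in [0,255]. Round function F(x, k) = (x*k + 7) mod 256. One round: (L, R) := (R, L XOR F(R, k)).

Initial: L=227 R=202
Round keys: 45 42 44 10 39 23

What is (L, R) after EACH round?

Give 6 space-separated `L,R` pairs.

Round 1 (k=45): L=202 R=106
Round 2 (k=42): L=106 R=161
Round 3 (k=44): L=161 R=217
Round 4 (k=10): L=217 R=32
Round 5 (k=39): L=32 R=62
Round 6 (k=23): L=62 R=185

Answer: 202,106 106,161 161,217 217,32 32,62 62,185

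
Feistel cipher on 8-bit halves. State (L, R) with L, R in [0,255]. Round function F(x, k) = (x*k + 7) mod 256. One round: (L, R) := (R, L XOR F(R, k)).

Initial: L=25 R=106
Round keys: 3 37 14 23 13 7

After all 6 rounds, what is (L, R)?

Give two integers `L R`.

Round 1 (k=3): L=106 R=92
Round 2 (k=37): L=92 R=57
Round 3 (k=14): L=57 R=121
Round 4 (k=23): L=121 R=223
Round 5 (k=13): L=223 R=35
Round 6 (k=7): L=35 R=35

Answer: 35 35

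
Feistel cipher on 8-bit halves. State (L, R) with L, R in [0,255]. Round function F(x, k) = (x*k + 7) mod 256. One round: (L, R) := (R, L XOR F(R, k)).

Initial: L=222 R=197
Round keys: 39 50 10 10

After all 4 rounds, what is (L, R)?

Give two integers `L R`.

Answer: 127 87

Derivation:
Round 1 (k=39): L=197 R=212
Round 2 (k=50): L=212 R=170
Round 3 (k=10): L=170 R=127
Round 4 (k=10): L=127 R=87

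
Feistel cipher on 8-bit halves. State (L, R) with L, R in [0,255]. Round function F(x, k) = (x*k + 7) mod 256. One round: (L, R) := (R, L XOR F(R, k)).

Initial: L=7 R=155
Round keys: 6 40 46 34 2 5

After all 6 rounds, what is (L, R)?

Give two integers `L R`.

Answer: 80 146

Derivation:
Round 1 (k=6): L=155 R=174
Round 2 (k=40): L=174 R=172
Round 3 (k=46): L=172 R=65
Round 4 (k=34): L=65 R=5
Round 5 (k=2): L=5 R=80
Round 6 (k=5): L=80 R=146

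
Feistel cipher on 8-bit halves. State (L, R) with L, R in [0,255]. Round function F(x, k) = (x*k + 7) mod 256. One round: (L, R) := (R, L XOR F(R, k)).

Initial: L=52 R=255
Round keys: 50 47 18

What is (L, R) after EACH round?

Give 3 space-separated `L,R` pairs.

Answer: 255,225 225,169 169,8

Derivation:
Round 1 (k=50): L=255 R=225
Round 2 (k=47): L=225 R=169
Round 3 (k=18): L=169 R=8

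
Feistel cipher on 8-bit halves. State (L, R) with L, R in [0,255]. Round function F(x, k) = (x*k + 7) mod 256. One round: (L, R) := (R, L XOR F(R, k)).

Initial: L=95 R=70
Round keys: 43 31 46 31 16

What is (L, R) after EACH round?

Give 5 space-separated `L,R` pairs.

Answer: 70,150 150,119 119,255 255,159 159,8

Derivation:
Round 1 (k=43): L=70 R=150
Round 2 (k=31): L=150 R=119
Round 3 (k=46): L=119 R=255
Round 4 (k=31): L=255 R=159
Round 5 (k=16): L=159 R=8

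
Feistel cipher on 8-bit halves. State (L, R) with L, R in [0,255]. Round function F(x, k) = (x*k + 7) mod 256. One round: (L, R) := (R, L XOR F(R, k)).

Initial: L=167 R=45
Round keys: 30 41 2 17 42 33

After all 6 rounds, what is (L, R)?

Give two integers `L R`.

Round 1 (k=30): L=45 R=234
Round 2 (k=41): L=234 R=172
Round 3 (k=2): L=172 R=181
Round 4 (k=17): L=181 R=160
Round 5 (k=42): L=160 R=242
Round 6 (k=33): L=242 R=153

Answer: 242 153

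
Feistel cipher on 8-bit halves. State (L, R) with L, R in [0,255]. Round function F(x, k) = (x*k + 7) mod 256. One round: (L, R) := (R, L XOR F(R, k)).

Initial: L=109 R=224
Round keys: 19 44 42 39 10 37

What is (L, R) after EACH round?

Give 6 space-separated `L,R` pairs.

Answer: 224,202 202,95 95,87 87,23 23,186 186,254

Derivation:
Round 1 (k=19): L=224 R=202
Round 2 (k=44): L=202 R=95
Round 3 (k=42): L=95 R=87
Round 4 (k=39): L=87 R=23
Round 5 (k=10): L=23 R=186
Round 6 (k=37): L=186 R=254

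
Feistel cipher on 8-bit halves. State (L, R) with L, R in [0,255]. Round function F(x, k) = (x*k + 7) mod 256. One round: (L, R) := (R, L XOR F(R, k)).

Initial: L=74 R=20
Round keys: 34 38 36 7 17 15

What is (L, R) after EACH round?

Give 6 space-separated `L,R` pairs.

Answer: 20,229 229,17 17,142 142,248 248,241 241,222

Derivation:
Round 1 (k=34): L=20 R=229
Round 2 (k=38): L=229 R=17
Round 3 (k=36): L=17 R=142
Round 4 (k=7): L=142 R=248
Round 5 (k=17): L=248 R=241
Round 6 (k=15): L=241 R=222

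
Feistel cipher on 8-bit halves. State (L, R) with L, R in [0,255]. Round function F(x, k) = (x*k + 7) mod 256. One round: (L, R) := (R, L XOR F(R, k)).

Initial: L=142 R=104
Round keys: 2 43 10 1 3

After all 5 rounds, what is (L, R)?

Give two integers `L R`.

Round 1 (k=2): L=104 R=89
Round 2 (k=43): L=89 R=146
Round 3 (k=10): L=146 R=226
Round 4 (k=1): L=226 R=123
Round 5 (k=3): L=123 R=154

Answer: 123 154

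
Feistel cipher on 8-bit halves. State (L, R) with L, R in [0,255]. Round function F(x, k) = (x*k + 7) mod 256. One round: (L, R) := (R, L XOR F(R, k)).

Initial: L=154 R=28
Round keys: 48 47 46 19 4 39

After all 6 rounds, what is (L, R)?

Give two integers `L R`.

Round 1 (k=48): L=28 R=221
Round 2 (k=47): L=221 R=134
Round 3 (k=46): L=134 R=198
Round 4 (k=19): L=198 R=63
Round 5 (k=4): L=63 R=197
Round 6 (k=39): L=197 R=53

Answer: 197 53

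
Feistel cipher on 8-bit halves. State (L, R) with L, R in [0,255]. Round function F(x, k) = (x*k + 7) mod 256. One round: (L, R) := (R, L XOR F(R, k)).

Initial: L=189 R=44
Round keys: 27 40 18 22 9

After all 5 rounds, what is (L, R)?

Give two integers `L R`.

Round 1 (k=27): L=44 R=22
Round 2 (k=40): L=22 R=91
Round 3 (k=18): L=91 R=123
Round 4 (k=22): L=123 R=194
Round 5 (k=9): L=194 R=162

Answer: 194 162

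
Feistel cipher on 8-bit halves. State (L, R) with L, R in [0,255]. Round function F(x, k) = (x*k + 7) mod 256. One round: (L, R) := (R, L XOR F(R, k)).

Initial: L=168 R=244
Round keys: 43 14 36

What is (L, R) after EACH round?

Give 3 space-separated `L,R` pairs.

Answer: 244,171 171,149 149,80

Derivation:
Round 1 (k=43): L=244 R=171
Round 2 (k=14): L=171 R=149
Round 3 (k=36): L=149 R=80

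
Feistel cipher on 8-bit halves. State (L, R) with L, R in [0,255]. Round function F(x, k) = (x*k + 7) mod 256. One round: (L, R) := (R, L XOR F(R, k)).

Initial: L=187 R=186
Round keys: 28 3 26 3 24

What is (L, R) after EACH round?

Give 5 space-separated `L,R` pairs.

Answer: 186,228 228,9 9,21 21,79 79,122

Derivation:
Round 1 (k=28): L=186 R=228
Round 2 (k=3): L=228 R=9
Round 3 (k=26): L=9 R=21
Round 4 (k=3): L=21 R=79
Round 5 (k=24): L=79 R=122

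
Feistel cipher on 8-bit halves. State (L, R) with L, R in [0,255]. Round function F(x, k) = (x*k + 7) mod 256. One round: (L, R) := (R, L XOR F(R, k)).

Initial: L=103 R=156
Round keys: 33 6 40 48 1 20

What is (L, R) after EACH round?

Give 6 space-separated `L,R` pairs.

Round 1 (k=33): L=156 R=68
Round 2 (k=6): L=68 R=3
Round 3 (k=40): L=3 R=59
Round 4 (k=48): L=59 R=20
Round 5 (k=1): L=20 R=32
Round 6 (k=20): L=32 R=147

Answer: 156,68 68,3 3,59 59,20 20,32 32,147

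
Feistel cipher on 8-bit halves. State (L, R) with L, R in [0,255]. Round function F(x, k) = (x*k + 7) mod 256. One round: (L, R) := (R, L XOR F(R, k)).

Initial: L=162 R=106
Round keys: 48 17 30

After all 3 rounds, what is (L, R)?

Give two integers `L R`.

Round 1 (k=48): L=106 R=69
Round 2 (k=17): L=69 R=246
Round 3 (k=30): L=246 R=158

Answer: 246 158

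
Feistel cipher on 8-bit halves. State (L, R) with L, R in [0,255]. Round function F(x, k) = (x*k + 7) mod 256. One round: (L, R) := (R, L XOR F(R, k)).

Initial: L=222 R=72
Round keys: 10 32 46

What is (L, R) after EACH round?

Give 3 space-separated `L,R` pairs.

Answer: 72,9 9,111 111,240

Derivation:
Round 1 (k=10): L=72 R=9
Round 2 (k=32): L=9 R=111
Round 3 (k=46): L=111 R=240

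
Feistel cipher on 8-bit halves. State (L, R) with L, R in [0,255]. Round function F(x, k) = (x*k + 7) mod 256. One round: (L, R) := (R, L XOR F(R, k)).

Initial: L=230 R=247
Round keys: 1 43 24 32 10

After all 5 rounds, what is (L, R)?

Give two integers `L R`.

Answer: 31 98

Derivation:
Round 1 (k=1): L=247 R=24
Round 2 (k=43): L=24 R=248
Round 3 (k=24): L=248 R=95
Round 4 (k=32): L=95 R=31
Round 5 (k=10): L=31 R=98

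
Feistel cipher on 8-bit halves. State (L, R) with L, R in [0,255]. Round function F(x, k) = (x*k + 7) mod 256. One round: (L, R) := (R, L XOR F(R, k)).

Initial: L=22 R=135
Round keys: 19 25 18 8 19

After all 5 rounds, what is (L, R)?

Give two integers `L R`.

Round 1 (k=19): L=135 R=26
Round 2 (k=25): L=26 R=22
Round 3 (k=18): L=22 R=137
Round 4 (k=8): L=137 R=89
Round 5 (k=19): L=89 R=43

Answer: 89 43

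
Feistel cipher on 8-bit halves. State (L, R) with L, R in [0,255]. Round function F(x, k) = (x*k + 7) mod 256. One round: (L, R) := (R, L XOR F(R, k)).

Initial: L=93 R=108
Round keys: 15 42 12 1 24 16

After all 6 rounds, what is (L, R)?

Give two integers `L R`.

Answer: 50 12

Derivation:
Round 1 (k=15): L=108 R=6
Round 2 (k=42): L=6 R=111
Round 3 (k=12): L=111 R=61
Round 4 (k=1): L=61 R=43
Round 5 (k=24): L=43 R=50
Round 6 (k=16): L=50 R=12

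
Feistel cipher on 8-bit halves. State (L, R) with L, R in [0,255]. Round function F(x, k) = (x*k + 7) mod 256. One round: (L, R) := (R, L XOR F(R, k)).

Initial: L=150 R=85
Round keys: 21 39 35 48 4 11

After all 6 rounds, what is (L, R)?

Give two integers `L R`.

Round 1 (k=21): L=85 R=150
Round 2 (k=39): L=150 R=180
Round 3 (k=35): L=180 R=53
Round 4 (k=48): L=53 R=67
Round 5 (k=4): L=67 R=38
Round 6 (k=11): L=38 R=234

Answer: 38 234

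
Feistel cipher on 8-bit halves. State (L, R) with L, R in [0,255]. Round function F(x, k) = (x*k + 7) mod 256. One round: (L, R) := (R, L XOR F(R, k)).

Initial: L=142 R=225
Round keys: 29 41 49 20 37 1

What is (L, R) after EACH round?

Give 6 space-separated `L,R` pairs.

Round 1 (k=29): L=225 R=10
Round 2 (k=41): L=10 R=64
Round 3 (k=49): L=64 R=77
Round 4 (k=20): L=77 R=75
Round 5 (k=37): L=75 R=147
Round 6 (k=1): L=147 R=209

Answer: 225,10 10,64 64,77 77,75 75,147 147,209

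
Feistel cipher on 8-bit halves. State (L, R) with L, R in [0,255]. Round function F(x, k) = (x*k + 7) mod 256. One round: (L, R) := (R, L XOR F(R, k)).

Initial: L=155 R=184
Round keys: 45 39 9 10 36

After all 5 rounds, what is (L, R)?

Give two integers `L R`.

Answer: 168 89

Derivation:
Round 1 (k=45): L=184 R=196
Round 2 (k=39): L=196 R=91
Round 3 (k=9): L=91 R=254
Round 4 (k=10): L=254 R=168
Round 5 (k=36): L=168 R=89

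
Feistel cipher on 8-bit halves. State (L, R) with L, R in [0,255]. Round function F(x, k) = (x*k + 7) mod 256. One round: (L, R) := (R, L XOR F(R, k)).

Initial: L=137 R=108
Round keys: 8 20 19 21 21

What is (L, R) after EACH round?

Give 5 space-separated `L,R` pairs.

Round 1 (k=8): L=108 R=238
Round 2 (k=20): L=238 R=243
Round 3 (k=19): L=243 R=254
Round 4 (k=21): L=254 R=46
Round 5 (k=21): L=46 R=51

Answer: 108,238 238,243 243,254 254,46 46,51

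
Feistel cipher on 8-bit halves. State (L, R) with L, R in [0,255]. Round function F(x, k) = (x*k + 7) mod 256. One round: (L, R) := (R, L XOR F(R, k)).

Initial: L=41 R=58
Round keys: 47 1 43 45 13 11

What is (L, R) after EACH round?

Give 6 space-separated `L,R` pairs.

Answer: 58,132 132,177 177,70 70,228 228,221 221,98

Derivation:
Round 1 (k=47): L=58 R=132
Round 2 (k=1): L=132 R=177
Round 3 (k=43): L=177 R=70
Round 4 (k=45): L=70 R=228
Round 5 (k=13): L=228 R=221
Round 6 (k=11): L=221 R=98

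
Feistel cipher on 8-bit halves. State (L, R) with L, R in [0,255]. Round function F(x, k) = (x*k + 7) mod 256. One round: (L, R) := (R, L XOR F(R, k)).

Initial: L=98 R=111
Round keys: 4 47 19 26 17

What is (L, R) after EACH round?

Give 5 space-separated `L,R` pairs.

Answer: 111,161 161,249 249,35 35,108 108,16

Derivation:
Round 1 (k=4): L=111 R=161
Round 2 (k=47): L=161 R=249
Round 3 (k=19): L=249 R=35
Round 4 (k=26): L=35 R=108
Round 5 (k=17): L=108 R=16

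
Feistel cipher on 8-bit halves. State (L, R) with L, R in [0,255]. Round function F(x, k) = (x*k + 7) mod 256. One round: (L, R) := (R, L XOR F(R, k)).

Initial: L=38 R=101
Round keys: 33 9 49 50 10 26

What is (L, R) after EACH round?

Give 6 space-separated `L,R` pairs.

Answer: 101,42 42,228 228,129 129,221 221,40 40,202

Derivation:
Round 1 (k=33): L=101 R=42
Round 2 (k=9): L=42 R=228
Round 3 (k=49): L=228 R=129
Round 4 (k=50): L=129 R=221
Round 5 (k=10): L=221 R=40
Round 6 (k=26): L=40 R=202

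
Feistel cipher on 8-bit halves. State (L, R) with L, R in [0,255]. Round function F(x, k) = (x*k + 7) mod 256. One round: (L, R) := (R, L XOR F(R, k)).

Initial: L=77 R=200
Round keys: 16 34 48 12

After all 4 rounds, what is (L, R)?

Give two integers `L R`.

Round 1 (k=16): L=200 R=202
Round 2 (k=34): L=202 R=19
Round 3 (k=48): L=19 R=93
Round 4 (k=12): L=93 R=112

Answer: 93 112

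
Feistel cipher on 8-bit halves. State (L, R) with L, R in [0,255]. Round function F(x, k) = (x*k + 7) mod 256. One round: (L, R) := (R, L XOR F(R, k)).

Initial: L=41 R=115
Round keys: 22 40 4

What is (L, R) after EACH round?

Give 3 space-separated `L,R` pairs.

Answer: 115,192 192,116 116,23

Derivation:
Round 1 (k=22): L=115 R=192
Round 2 (k=40): L=192 R=116
Round 3 (k=4): L=116 R=23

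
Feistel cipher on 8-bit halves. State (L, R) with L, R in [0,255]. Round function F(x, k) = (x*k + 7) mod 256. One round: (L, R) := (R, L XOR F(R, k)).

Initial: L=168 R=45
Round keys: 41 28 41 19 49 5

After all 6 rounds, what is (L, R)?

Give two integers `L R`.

Round 1 (k=41): L=45 R=148
Round 2 (k=28): L=148 R=26
Round 3 (k=41): L=26 R=165
Round 4 (k=19): L=165 R=92
Round 5 (k=49): L=92 R=6
Round 6 (k=5): L=6 R=121

Answer: 6 121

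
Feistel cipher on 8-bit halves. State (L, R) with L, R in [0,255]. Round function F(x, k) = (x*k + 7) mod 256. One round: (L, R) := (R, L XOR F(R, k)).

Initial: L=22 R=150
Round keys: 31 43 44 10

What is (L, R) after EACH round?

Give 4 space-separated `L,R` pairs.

Answer: 150,39 39,2 2,120 120,181

Derivation:
Round 1 (k=31): L=150 R=39
Round 2 (k=43): L=39 R=2
Round 3 (k=44): L=2 R=120
Round 4 (k=10): L=120 R=181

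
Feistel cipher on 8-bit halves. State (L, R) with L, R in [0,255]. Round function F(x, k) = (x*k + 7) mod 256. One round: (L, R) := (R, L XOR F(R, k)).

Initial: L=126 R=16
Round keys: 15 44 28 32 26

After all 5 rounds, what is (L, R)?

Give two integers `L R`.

Round 1 (k=15): L=16 R=137
Round 2 (k=44): L=137 R=131
Round 3 (k=28): L=131 R=210
Round 4 (k=32): L=210 R=196
Round 5 (k=26): L=196 R=61

Answer: 196 61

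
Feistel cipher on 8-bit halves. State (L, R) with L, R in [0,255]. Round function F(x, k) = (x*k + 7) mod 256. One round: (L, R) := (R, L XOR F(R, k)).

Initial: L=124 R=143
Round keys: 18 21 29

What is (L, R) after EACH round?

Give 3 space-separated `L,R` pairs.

Round 1 (k=18): L=143 R=105
Round 2 (k=21): L=105 R=43
Round 3 (k=29): L=43 R=143

Answer: 143,105 105,43 43,143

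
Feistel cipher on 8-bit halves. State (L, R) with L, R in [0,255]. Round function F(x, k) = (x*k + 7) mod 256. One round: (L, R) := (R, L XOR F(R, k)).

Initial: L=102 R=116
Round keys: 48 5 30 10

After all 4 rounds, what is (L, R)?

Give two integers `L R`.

Answer: 246 251

Derivation:
Round 1 (k=48): L=116 R=161
Round 2 (k=5): L=161 R=88
Round 3 (k=30): L=88 R=246
Round 4 (k=10): L=246 R=251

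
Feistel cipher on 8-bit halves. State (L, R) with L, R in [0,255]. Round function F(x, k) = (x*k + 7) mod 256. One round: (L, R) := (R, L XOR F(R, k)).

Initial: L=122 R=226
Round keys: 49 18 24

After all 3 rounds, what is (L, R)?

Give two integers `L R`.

Answer: 127 220

Derivation:
Round 1 (k=49): L=226 R=51
Round 2 (k=18): L=51 R=127
Round 3 (k=24): L=127 R=220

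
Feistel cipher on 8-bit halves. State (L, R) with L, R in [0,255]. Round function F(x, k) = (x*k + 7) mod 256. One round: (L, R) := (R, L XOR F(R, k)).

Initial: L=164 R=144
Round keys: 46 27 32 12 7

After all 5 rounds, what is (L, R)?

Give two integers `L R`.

Round 1 (k=46): L=144 R=67
Round 2 (k=27): L=67 R=136
Round 3 (k=32): L=136 R=68
Round 4 (k=12): L=68 R=191
Round 5 (k=7): L=191 R=4

Answer: 191 4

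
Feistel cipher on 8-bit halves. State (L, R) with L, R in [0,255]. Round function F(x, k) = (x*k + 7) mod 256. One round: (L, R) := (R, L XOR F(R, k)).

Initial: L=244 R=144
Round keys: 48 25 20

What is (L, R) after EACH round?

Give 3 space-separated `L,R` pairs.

Answer: 144,243 243,82 82,156

Derivation:
Round 1 (k=48): L=144 R=243
Round 2 (k=25): L=243 R=82
Round 3 (k=20): L=82 R=156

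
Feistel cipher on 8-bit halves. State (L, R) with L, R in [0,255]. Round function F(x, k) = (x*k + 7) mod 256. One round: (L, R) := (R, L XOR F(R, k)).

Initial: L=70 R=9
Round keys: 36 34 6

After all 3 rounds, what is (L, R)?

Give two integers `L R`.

Answer: 200 186

Derivation:
Round 1 (k=36): L=9 R=13
Round 2 (k=34): L=13 R=200
Round 3 (k=6): L=200 R=186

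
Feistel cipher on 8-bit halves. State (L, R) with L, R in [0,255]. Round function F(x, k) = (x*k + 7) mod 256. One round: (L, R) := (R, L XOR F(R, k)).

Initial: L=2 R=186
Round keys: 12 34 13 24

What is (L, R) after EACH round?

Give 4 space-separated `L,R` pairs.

Round 1 (k=12): L=186 R=189
Round 2 (k=34): L=189 R=155
Round 3 (k=13): L=155 R=91
Round 4 (k=24): L=91 R=20

Answer: 186,189 189,155 155,91 91,20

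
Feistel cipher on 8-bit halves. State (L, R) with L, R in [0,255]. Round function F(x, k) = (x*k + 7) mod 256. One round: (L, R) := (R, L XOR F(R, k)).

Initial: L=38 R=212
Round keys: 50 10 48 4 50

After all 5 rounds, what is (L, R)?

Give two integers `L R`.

Round 1 (k=50): L=212 R=73
Round 2 (k=10): L=73 R=53
Round 3 (k=48): L=53 R=190
Round 4 (k=4): L=190 R=202
Round 5 (k=50): L=202 R=197

Answer: 202 197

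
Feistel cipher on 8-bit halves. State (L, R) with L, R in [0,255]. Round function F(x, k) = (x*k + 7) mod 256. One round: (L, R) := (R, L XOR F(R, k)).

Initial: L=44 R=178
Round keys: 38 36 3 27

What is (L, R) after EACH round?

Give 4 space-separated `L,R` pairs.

Round 1 (k=38): L=178 R=95
Round 2 (k=36): L=95 R=209
Round 3 (k=3): L=209 R=37
Round 4 (k=27): L=37 R=63

Answer: 178,95 95,209 209,37 37,63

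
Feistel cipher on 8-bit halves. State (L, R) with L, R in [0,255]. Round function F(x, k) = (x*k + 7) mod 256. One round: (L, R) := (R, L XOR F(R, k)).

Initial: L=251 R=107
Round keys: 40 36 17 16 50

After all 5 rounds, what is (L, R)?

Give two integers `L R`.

Answer: 139 170

Derivation:
Round 1 (k=40): L=107 R=68
Round 2 (k=36): L=68 R=252
Round 3 (k=17): L=252 R=135
Round 4 (k=16): L=135 R=139
Round 5 (k=50): L=139 R=170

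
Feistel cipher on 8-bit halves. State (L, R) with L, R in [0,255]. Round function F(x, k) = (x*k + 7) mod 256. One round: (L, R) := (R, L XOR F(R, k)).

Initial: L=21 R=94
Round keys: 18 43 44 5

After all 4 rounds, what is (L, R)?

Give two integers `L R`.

Round 1 (k=18): L=94 R=182
Round 2 (k=43): L=182 R=199
Round 3 (k=44): L=199 R=141
Round 4 (k=5): L=141 R=15

Answer: 141 15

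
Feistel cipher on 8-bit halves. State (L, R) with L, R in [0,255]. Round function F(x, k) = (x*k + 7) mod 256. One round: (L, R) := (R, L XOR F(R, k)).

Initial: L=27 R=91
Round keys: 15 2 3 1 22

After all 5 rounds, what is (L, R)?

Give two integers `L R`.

Round 1 (k=15): L=91 R=71
Round 2 (k=2): L=71 R=206
Round 3 (k=3): L=206 R=54
Round 4 (k=1): L=54 R=243
Round 5 (k=22): L=243 R=223

Answer: 243 223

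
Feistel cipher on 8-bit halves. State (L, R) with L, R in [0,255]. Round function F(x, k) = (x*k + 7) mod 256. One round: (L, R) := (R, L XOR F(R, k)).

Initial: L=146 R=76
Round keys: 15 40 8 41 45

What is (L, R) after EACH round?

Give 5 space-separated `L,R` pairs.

Round 1 (k=15): L=76 R=233
Round 2 (k=40): L=233 R=35
Round 3 (k=8): L=35 R=246
Round 4 (k=41): L=246 R=78
Round 5 (k=45): L=78 R=75

Answer: 76,233 233,35 35,246 246,78 78,75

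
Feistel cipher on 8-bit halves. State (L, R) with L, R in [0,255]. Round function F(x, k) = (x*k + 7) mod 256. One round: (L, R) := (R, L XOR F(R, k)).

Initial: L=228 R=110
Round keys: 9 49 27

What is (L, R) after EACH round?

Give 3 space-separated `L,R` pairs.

Answer: 110,1 1,86 86,24

Derivation:
Round 1 (k=9): L=110 R=1
Round 2 (k=49): L=1 R=86
Round 3 (k=27): L=86 R=24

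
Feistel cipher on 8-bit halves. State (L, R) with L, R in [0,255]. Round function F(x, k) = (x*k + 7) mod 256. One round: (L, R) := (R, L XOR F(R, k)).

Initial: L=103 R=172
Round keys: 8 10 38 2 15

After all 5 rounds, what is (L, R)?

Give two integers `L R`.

Answer: 114 220

Derivation:
Round 1 (k=8): L=172 R=0
Round 2 (k=10): L=0 R=171
Round 3 (k=38): L=171 R=105
Round 4 (k=2): L=105 R=114
Round 5 (k=15): L=114 R=220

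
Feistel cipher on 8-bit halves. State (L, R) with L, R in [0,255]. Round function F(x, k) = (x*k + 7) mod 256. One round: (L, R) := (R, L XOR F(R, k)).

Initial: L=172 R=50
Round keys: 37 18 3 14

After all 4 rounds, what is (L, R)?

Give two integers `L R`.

Answer: 125 94

Derivation:
Round 1 (k=37): L=50 R=237
Round 2 (k=18): L=237 R=131
Round 3 (k=3): L=131 R=125
Round 4 (k=14): L=125 R=94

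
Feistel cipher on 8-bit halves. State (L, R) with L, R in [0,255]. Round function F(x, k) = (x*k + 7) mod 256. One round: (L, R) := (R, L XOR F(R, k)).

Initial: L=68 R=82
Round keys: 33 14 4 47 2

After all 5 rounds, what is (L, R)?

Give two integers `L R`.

Round 1 (k=33): L=82 R=221
Round 2 (k=14): L=221 R=79
Round 3 (k=4): L=79 R=158
Round 4 (k=47): L=158 R=70
Round 5 (k=2): L=70 R=13

Answer: 70 13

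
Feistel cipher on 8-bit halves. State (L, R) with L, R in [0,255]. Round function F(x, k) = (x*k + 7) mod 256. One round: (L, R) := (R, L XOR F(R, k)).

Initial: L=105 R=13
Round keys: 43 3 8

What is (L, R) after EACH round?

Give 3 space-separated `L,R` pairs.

Answer: 13,95 95,41 41,16

Derivation:
Round 1 (k=43): L=13 R=95
Round 2 (k=3): L=95 R=41
Round 3 (k=8): L=41 R=16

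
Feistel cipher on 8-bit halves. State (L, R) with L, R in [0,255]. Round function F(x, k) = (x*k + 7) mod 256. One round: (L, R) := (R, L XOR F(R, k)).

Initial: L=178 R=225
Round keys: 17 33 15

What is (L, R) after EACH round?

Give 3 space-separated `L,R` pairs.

Answer: 225,74 74,112 112,221

Derivation:
Round 1 (k=17): L=225 R=74
Round 2 (k=33): L=74 R=112
Round 3 (k=15): L=112 R=221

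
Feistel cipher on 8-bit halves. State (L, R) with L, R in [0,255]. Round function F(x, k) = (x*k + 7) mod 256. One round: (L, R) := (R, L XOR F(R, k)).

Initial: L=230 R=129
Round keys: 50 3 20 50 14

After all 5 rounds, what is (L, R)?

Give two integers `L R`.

Answer: 10 167

Derivation:
Round 1 (k=50): L=129 R=223
Round 2 (k=3): L=223 R=37
Round 3 (k=20): L=37 R=52
Round 4 (k=50): L=52 R=10
Round 5 (k=14): L=10 R=167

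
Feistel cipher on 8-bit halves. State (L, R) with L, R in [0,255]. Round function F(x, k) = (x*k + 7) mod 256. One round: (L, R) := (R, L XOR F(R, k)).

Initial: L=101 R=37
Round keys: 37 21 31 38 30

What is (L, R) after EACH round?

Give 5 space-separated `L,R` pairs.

Round 1 (k=37): L=37 R=5
Round 2 (k=21): L=5 R=85
Round 3 (k=31): L=85 R=87
Round 4 (k=38): L=87 R=164
Round 5 (k=30): L=164 R=104

Answer: 37,5 5,85 85,87 87,164 164,104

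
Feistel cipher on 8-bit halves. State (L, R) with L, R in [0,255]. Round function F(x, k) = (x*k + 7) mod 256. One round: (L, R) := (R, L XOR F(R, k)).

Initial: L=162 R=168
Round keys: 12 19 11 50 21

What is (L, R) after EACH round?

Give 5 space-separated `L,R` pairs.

Round 1 (k=12): L=168 R=69
Round 2 (k=19): L=69 R=142
Round 3 (k=11): L=142 R=100
Round 4 (k=50): L=100 R=1
Round 5 (k=21): L=1 R=120

Answer: 168,69 69,142 142,100 100,1 1,120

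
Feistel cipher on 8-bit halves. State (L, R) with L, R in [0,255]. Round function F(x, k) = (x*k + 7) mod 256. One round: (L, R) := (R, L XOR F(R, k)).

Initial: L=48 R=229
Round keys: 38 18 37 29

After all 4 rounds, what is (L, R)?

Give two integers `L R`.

Answer: 14 185

Derivation:
Round 1 (k=38): L=229 R=53
Round 2 (k=18): L=53 R=36
Round 3 (k=37): L=36 R=14
Round 4 (k=29): L=14 R=185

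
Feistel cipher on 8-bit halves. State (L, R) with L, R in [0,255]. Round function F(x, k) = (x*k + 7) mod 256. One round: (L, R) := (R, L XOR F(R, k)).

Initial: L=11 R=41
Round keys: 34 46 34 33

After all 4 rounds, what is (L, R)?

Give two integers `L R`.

Round 1 (k=34): L=41 R=114
Round 2 (k=46): L=114 R=170
Round 3 (k=34): L=170 R=233
Round 4 (k=33): L=233 R=186

Answer: 233 186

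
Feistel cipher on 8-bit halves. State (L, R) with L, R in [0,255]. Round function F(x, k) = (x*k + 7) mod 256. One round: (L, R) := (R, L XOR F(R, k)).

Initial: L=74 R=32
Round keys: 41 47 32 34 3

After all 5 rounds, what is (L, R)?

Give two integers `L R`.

Answer: 177 48

Derivation:
Round 1 (k=41): L=32 R=109
Round 2 (k=47): L=109 R=42
Round 3 (k=32): L=42 R=42
Round 4 (k=34): L=42 R=177
Round 5 (k=3): L=177 R=48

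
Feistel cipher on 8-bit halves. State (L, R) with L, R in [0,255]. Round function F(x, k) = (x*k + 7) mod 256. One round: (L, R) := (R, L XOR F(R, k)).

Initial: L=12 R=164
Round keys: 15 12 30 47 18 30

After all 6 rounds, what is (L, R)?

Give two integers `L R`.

Round 1 (k=15): L=164 R=175
Round 2 (k=12): L=175 R=159
Round 3 (k=30): L=159 R=6
Round 4 (k=47): L=6 R=190
Round 5 (k=18): L=190 R=101
Round 6 (k=30): L=101 R=99

Answer: 101 99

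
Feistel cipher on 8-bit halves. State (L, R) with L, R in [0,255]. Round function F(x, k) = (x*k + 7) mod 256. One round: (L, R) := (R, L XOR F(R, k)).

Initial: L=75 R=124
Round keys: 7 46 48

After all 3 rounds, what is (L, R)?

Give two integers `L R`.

Answer: 187 55

Derivation:
Round 1 (k=7): L=124 R=32
Round 2 (k=46): L=32 R=187
Round 3 (k=48): L=187 R=55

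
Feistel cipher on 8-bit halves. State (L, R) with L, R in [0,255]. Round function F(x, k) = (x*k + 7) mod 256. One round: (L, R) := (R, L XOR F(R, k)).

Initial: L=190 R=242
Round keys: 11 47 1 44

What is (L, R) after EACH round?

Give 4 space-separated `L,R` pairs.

Round 1 (k=11): L=242 R=211
Round 2 (k=47): L=211 R=54
Round 3 (k=1): L=54 R=238
Round 4 (k=44): L=238 R=217

Answer: 242,211 211,54 54,238 238,217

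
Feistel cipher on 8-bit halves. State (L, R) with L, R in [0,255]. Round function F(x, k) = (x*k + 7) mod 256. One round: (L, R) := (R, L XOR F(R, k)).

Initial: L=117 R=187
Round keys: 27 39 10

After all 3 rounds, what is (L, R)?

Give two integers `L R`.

Answer: 33 228

Derivation:
Round 1 (k=27): L=187 R=181
Round 2 (k=39): L=181 R=33
Round 3 (k=10): L=33 R=228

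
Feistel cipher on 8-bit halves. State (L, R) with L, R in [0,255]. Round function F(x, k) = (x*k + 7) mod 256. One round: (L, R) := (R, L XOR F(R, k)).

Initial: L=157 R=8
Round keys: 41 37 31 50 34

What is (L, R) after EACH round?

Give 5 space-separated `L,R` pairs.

Round 1 (k=41): L=8 R=210
Round 2 (k=37): L=210 R=105
Round 3 (k=31): L=105 R=108
Round 4 (k=50): L=108 R=118
Round 5 (k=34): L=118 R=223

Answer: 8,210 210,105 105,108 108,118 118,223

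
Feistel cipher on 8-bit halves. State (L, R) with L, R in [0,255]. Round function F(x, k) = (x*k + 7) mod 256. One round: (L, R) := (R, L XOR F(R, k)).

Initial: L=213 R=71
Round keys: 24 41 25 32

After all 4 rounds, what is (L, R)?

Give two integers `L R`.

Answer: 151 49

Derivation:
Round 1 (k=24): L=71 R=122
Round 2 (k=41): L=122 R=214
Round 3 (k=25): L=214 R=151
Round 4 (k=32): L=151 R=49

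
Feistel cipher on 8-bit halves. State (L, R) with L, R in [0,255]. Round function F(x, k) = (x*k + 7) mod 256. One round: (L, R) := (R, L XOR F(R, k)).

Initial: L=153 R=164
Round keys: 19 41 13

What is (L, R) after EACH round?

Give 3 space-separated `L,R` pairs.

Answer: 164,170 170,229 229,2

Derivation:
Round 1 (k=19): L=164 R=170
Round 2 (k=41): L=170 R=229
Round 3 (k=13): L=229 R=2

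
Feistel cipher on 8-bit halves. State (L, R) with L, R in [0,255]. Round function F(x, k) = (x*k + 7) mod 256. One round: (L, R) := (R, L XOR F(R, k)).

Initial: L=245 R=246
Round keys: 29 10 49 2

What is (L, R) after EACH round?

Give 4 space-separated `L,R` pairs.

Round 1 (k=29): L=246 R=16
Round 2 (k=10): L=16 R=81
Round 3 (k=49): L=81 R=152
Round 4 (k=2): L=152 R=102

Answer: 246,16 16,81 81,152 152,102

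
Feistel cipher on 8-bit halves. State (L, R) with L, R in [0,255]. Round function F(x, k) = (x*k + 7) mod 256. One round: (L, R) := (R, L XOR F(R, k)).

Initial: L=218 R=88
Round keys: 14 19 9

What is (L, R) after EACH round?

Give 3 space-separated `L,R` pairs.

Round 1 (k=14): L=88 R=13
Round 2 (k=19): L=13 R=166
Round 3 (k=9): L=166 R=208

Answer: 88,13 13,166 166,208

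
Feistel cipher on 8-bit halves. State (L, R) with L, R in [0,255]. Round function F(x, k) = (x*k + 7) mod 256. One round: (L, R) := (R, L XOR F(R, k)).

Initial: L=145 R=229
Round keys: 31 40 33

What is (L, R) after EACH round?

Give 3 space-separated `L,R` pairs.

Answer: 229,83 83,26 26,50

Derivation:
Round 1 (k=31): L=229 R=83
Round 2 (k=40): L=83 R=26
Round 3 (k=33): L=26 R=50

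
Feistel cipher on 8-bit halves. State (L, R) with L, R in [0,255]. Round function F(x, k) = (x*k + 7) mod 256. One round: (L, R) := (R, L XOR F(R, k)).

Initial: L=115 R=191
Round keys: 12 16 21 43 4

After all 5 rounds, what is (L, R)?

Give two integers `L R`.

Answer: 220 96

Derivation:
Round 1 (k=12): L=191 R=136
Round 2 (k=16): L=136 R=56
Round 3 (k=21): L=56 R=23
Round 4 (k=43): L=23 R=220
Round 5 (k=4): L=220 R=96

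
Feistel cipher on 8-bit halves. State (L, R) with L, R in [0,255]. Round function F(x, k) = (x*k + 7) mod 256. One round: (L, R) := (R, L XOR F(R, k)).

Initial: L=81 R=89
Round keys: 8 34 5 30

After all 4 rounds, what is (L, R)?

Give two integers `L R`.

Round 1 (k=8): L=89 R=158
Round 2 (k=34): L=158 R=90
Round 3 (k=5): L=90 R=87
Round 4 (k=30): L=87 R=99

Answer: 87 99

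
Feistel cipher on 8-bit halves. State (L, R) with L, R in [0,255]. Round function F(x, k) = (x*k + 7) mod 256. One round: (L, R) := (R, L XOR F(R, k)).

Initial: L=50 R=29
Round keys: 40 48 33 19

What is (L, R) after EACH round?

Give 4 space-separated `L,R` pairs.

Answer: 29,189 189,106 106,12 12,129

Derivation:
Round 1 (k=40): L=29 R=189
Round 2 (k=48): L=189 R=106
Round 3 (k=33): L=106 R=12
Round 4 (k=19): L=12 R=129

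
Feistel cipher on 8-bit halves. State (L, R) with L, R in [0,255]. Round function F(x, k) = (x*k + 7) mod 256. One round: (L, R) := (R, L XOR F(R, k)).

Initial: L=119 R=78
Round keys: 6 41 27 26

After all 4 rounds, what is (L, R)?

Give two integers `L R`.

Answer: 250 182

Derivation:
Round 1 (k=6): L=78 R=172
Round 2 (k=41): L=172 R=221
Round 3 (k=27): L=221 R=250
Round 4 (k=26): L=250 R=182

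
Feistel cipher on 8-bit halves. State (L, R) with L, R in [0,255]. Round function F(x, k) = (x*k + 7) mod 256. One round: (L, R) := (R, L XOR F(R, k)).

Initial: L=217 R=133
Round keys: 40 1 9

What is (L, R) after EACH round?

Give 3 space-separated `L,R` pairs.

Answer: 133,22 22,152 152,73

Derivation:
Round 1 (k=40): L=133 R=22
Round 2 (k=1): L=22 R=152
Round 3 (k=9): L=152 R=73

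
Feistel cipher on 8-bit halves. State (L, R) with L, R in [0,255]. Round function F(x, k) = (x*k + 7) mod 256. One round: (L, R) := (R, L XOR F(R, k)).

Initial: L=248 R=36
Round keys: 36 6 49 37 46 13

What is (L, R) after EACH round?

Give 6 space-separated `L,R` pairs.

Round 1 (k=36): L=36 R=239
Round 2 (k=6): L=239 R=133
Round 3 (k=49): L=133 R=147
Round 4 (k=37): L=147 R=195
Round 5 (k=46): L=195 R=130
Round 6 (k=13): L=130 R=98

Answer: 36,239 239,133 133,147 147,195 195,130 130,98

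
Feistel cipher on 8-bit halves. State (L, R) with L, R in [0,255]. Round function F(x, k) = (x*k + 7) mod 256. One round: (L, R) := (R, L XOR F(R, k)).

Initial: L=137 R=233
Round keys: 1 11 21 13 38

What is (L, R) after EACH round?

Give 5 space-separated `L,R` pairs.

Answer: 233,121 121,211 211,47 47,185 185,82

Derivation:
Round 1 (k=1): L=233 R=121
Round 2 (k=11): L=121 R=211
Round 3 (k=21): L=211 R=47
Round 4 (k=13): L=47 R=185
Round 5 (k=38): L=185 R=82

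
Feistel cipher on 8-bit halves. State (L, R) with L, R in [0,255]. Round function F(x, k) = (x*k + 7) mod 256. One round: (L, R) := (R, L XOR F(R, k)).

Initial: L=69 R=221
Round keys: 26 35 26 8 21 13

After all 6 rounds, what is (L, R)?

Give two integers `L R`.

Answer: 75 207

Derivation:
Round 1 (k=26): L=221 R=60
Round 2 (k=35): L=60 R=230
Round 3 (k=26): L=230 R=95
Round 4 (k=8): L=95 R=25
Round 5 (k=21): L=25 R=75
Round 6 (k=13): L=75 R=207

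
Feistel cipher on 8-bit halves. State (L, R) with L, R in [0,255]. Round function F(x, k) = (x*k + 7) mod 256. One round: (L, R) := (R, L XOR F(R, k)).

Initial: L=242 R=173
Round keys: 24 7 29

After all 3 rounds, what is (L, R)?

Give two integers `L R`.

Answer: 15 119

Derivation:
Round 1 (k=24): L=173 R=205
Round 2 (k=7): L=205 R=15
Round 3 (k=29): L=15 R=119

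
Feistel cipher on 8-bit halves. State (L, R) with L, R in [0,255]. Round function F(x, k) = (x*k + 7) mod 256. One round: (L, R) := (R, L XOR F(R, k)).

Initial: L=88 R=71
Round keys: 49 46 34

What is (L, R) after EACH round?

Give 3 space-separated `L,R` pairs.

Round 1 (k=49): L=71 R=198
Round 2 (k=46): L=198 R=220
Round 3 (k=34): L=220 R=249

Answer: 71,198 198,220 220,249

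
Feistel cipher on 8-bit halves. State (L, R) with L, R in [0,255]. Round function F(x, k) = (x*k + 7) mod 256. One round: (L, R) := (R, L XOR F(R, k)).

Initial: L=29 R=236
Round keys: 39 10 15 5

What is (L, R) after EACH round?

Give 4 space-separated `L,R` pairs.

Answer: 236,230 230,239 239,238 238,66

Derivation:
Round 1 (k=39): L=236 R=230
Round 2 (k=10): L=230 R=239
Round 3 (k=15): L=239 R=238
Round 4 (k=5): L=238 R=66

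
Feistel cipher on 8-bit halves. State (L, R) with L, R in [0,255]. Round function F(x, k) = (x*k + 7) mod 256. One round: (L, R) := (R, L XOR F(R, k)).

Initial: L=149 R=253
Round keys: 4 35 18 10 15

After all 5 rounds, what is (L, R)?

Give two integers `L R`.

Answer: 157 203

Derivation:
Round 1 (k=4): L=253 R=110
Round 2 (k=35): L=110 R=236
Round 3 (k=18): L=236 R=241
Round 4 (k=10): L=241 R=157
Round 5 (k=15): L=157 R=203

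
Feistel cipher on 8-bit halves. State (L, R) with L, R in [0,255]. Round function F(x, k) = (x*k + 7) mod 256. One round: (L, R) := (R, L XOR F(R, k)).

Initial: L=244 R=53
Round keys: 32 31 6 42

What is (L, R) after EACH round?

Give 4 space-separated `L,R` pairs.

Answer: 53,83 83,33 33,158 158,210

Derivation:
Round 1 (k=32): L=53 R=83
Round 2 (k=31): L=83 R=33
Round 3 (k=6): L=33 R=158
Round 4 (k=42): L=158 R=210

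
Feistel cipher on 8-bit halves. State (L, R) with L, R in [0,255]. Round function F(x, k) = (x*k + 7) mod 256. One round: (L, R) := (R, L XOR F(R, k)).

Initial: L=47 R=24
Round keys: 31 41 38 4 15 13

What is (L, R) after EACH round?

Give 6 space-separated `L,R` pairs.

Answer: 24,192 192,223 223,225 225,84 84,18 18,165

Derivation:
Round 1 (k=31): L=24 R=192
Round 2 (k=41): L=192 R=223
Round 3 (k=38): L=223 R=225
Round 4 (k=4): L=225 R=84
Round 5 (k=15): L=84 R=18
Round 6 (k=13): L=18 R=165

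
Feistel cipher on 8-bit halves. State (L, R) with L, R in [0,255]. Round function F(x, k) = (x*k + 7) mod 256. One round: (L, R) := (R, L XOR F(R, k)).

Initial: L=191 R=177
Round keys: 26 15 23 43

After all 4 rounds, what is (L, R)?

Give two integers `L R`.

Answer: 17 122

Derivation:
Round 1 (k=26): L=177 R=190
Round 2 (k=15): L=190 R=152
Round 3 (k=23): L=152 R=17
Round 4 (k=43): L=17 R=122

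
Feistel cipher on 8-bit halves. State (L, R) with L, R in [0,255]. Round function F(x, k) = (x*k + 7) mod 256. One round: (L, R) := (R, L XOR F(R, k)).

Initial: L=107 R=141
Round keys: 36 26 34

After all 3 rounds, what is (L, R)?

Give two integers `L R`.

Answer: 106 171

Derivation:
Round 1 (k=36): L=141 R=176
Round 2 (k=26): L=176 R=106
Round 3 (k=34): L=106 R=171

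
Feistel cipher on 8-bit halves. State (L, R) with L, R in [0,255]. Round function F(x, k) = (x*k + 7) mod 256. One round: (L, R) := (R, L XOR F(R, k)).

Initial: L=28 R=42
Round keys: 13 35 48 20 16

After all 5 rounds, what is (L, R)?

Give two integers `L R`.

Answer: 131 69

Derivation:
Round 1 (k=13): L=42 R=53
Round 2 (k=35): L=53 R=108
Round 3 (k=48): L=108 R=114
Round 4 (k=20): L=114 R=131
Round 5 (k=16): L=131 R=69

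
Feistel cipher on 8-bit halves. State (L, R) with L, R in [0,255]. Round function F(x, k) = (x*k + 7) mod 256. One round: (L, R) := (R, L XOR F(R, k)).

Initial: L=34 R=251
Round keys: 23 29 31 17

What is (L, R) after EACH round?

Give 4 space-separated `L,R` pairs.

Answer: 251,182 182,94 94,223 223,136

Derivation:
Round 1 (k=23): L=251 R=182
Round 2 (k=29): L=182 R=94
Round 3 (k=31): L=94 R=223
Round 4 (k=17): L=223 R=136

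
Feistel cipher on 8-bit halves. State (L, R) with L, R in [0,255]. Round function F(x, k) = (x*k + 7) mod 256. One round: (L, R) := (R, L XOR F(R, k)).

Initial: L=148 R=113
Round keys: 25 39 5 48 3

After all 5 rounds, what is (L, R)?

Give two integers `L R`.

Answer: 165 211

Derivation:
Round 1 (k=25): L=113 R=132
Round 2 (k=39): L=132 R=82
Round 3 (k=5): L=82 R=37
Round 4 (k=48): L=37 R=165
Round 5 (k=3): L=165 R=211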